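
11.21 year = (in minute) 5.892e+06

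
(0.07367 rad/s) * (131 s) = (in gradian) 614.4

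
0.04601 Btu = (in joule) 48.54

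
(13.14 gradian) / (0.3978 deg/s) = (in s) 29.73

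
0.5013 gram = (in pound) 0.001105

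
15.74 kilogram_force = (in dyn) 1.544e+07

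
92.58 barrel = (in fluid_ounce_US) 4.977e+05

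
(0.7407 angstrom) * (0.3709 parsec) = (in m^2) 8.477e+05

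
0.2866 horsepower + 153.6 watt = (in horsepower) 0.4926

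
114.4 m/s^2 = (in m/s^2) 114.4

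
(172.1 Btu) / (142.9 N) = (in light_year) 1.343e-13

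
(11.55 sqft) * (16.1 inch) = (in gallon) 115.9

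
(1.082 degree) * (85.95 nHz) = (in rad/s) 1.623e-09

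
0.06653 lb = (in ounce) 1.064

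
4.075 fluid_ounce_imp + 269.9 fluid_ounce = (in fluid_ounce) 273.8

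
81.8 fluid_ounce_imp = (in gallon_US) 0.614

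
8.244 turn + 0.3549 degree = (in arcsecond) 1.069e+07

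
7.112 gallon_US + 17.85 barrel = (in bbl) 18.02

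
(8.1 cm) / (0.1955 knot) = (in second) 0.8054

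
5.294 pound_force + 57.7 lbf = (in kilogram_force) 28.57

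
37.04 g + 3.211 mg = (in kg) 0.03704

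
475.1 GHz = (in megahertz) 4.751e+05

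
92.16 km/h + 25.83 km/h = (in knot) 63.71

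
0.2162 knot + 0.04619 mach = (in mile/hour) 35.43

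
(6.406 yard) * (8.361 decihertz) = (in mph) 10.96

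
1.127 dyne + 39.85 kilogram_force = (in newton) 390.8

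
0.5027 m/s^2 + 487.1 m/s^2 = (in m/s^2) 487.6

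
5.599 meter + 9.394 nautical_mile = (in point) 4.933e+07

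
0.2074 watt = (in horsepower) 0.0002781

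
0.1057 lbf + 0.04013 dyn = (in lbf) 0.1057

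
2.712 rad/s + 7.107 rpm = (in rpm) 33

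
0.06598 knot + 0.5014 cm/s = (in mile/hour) 0.08714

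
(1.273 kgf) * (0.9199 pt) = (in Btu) 3.84e-06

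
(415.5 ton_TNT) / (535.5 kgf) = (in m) 3.31e+08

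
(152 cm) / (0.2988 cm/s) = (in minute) 8.478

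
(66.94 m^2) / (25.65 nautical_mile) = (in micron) 1409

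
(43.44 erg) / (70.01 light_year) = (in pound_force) 1.474e-24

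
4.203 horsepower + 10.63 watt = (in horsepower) 4.217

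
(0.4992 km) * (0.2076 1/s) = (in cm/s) 1.036e+04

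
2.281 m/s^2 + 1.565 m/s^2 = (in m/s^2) 3.846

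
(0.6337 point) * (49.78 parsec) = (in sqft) 3.696e+15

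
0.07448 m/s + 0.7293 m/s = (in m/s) 0.8038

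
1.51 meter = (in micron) 1.51e+06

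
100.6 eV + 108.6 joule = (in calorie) 25.96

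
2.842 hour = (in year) 0.0003244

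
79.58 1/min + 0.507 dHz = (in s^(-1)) 1.377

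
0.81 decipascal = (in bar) 8.1e-07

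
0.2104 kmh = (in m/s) 0.05844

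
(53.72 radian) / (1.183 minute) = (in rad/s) 0.7568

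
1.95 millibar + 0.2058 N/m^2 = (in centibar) 0.1952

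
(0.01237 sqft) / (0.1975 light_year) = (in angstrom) 6.15e-09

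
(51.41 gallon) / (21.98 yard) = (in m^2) 0.009683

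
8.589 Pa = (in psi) 0.001246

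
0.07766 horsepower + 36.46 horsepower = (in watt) 2.725e+04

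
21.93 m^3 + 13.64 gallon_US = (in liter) 2.198e+04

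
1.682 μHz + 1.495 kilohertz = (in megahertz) 0.001495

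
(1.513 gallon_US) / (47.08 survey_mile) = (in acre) 1.868e-11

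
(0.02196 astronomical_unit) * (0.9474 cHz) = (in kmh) 1.12e+08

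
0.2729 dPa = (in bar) 2.729e-07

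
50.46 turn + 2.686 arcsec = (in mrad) 3.17e+05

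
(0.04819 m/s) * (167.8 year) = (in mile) 1.585e+05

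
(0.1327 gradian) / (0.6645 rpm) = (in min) 0.0004992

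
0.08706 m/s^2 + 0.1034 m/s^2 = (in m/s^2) 0.1905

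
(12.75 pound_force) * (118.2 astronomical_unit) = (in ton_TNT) 2.397e+05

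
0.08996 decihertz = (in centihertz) 0.8996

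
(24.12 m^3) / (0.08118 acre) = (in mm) 73.42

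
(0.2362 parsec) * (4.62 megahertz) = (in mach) 9.889e+19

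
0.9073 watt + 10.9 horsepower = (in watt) 8129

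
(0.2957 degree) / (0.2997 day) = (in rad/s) 1.993e-07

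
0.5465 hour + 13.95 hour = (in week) 0.08629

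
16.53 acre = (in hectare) 6.689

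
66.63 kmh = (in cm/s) 1851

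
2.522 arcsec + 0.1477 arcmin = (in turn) 8.784e-06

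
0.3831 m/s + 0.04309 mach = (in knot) 29.27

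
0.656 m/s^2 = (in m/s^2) 0.656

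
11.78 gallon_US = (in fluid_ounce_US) 1508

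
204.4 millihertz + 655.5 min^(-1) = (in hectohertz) 0.1113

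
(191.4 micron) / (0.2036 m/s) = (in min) 1.567e-05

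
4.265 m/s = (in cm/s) 426.5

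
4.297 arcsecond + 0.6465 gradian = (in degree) 0.583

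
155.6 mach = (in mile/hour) 1.185e+05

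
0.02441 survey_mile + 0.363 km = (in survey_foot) 1320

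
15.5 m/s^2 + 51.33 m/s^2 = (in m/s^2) 66.83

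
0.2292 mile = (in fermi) 3.689e+17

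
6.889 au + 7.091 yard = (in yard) 1.127e+12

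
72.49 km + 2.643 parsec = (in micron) 8.155e+22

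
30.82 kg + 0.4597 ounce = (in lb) 67.98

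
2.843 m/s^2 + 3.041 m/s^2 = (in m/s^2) 5.884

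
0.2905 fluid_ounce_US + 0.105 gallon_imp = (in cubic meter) 0.0004859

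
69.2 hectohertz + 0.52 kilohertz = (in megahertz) 0.00744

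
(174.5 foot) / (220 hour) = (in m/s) 6.716e-05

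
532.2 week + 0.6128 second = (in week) 532.2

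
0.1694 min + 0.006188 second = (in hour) 0.002825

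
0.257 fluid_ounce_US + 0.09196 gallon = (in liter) 0.3557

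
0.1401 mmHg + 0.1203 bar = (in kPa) 12.05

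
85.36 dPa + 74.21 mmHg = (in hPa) 99.02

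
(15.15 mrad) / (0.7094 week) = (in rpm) 3.372e-07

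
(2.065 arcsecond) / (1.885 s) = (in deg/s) 0.0003043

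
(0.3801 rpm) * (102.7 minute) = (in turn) 39.04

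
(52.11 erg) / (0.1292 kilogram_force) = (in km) 4.113e-09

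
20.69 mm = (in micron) 2.069e+04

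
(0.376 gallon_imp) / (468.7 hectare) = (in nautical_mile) 1.969e-13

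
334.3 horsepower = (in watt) 2.493e+05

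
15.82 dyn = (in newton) 0.0001582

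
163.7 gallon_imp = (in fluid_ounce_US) 2.516e+04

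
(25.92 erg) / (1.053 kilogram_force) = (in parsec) 8.135e-24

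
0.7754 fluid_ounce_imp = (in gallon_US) 0.00582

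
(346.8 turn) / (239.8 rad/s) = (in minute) 0.1514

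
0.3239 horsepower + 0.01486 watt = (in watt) 241.5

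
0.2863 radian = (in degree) 16.4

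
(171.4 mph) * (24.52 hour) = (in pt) 1.917e+10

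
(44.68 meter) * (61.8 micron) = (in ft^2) 0.02972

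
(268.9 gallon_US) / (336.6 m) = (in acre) 7.473e-07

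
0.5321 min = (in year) 1.012e-06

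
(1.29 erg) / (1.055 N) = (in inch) 4.814e-06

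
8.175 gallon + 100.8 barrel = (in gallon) 4242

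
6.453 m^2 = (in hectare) 0.0006453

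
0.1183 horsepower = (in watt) 88.22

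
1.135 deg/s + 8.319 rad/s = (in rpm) 79.63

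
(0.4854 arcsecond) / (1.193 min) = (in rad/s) 3.288e-08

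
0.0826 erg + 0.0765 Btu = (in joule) 80.71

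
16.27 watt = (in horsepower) 0.02182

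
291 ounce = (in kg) 8.25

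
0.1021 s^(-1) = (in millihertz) 102.1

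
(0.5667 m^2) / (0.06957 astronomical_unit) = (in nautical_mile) 2.94e-14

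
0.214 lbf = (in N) 0.9519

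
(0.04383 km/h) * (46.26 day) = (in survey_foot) 1.597e+05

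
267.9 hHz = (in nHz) 2.679e+13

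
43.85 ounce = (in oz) 43.85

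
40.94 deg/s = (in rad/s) 0.7145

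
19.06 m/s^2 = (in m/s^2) 19.06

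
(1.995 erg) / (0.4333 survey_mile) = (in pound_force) 6.432e-11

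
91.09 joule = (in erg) 9.109e+08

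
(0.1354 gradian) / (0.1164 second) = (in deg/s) 1.047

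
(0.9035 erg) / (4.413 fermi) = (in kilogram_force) 2.088e+06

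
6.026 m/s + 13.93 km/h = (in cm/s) 989.5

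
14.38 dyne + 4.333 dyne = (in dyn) 18.71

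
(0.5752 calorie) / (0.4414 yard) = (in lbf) 1.34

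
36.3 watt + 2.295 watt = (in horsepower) 0.05176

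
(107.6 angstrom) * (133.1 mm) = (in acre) 3.539e-13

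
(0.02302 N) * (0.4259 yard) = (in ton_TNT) 2.143e-12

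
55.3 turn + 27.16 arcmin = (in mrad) 3.475e+05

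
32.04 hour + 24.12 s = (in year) 0.003658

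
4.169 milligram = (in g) 0.004169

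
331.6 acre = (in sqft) 1.444e+07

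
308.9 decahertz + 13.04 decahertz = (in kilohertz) 3.219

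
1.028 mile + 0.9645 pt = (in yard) 1809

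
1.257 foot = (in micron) 3.831e+05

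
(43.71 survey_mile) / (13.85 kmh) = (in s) 1.828e+04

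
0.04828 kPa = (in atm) 0.0004765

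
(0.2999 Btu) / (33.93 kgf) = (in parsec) 3.082e-17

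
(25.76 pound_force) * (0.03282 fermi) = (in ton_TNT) 8.988e-25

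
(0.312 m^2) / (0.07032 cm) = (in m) 443.7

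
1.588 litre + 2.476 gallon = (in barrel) 0.06894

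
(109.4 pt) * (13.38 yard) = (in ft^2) 5.083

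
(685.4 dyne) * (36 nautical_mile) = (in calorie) 109.2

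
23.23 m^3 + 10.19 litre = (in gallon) 6139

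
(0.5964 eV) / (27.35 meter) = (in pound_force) 7.854e-22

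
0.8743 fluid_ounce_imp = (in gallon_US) 0.006562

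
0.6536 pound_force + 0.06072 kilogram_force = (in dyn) 3.503e+05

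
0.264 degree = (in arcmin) 15.84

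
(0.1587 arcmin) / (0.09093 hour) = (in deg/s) 8.08e-06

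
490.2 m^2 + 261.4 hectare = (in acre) 646.1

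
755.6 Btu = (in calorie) 1.905e+05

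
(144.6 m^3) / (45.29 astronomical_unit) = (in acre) 5.274e-15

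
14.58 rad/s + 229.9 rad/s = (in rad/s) 244.5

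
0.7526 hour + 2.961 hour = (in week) 0.0221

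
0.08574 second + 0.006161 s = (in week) 1.52e-07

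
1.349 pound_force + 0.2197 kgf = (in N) 8.155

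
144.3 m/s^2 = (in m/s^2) 144.3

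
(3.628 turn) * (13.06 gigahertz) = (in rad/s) 2.977e+11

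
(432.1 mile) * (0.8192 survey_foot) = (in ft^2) 1.869e+06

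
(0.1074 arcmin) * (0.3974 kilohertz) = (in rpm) 0.1186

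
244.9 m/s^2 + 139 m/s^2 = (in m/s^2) 383.9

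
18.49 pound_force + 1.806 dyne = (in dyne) 8.225e+06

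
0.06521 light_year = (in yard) 6.747e+14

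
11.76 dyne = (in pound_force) 2.644e-05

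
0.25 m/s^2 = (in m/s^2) 0.25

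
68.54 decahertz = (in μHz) 6.854e+08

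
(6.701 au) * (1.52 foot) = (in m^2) 4.644e+11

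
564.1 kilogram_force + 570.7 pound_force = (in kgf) 823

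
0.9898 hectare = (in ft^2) 1.065e+05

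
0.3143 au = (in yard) 5.142e+10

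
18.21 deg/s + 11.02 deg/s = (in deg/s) 29.23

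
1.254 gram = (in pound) 0.002765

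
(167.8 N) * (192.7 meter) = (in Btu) 30.65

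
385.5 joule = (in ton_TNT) 9.214e-08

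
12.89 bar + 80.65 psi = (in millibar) 1.845e+04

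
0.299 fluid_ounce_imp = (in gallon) 0.002244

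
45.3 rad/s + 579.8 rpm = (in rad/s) 106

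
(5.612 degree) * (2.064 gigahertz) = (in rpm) 1.931e+09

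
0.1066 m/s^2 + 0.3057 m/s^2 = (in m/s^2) 0.4123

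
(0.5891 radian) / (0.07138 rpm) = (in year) 2.499e-06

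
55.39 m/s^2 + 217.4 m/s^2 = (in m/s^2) 272.8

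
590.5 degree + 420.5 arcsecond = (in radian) 10.31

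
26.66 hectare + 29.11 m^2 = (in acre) 65.89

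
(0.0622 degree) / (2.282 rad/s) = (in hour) 1.321e-07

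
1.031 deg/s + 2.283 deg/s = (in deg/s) 3.314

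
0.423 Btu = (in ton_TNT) 1.067e-07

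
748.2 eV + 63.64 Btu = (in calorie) 1.605e+04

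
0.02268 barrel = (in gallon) 0.9526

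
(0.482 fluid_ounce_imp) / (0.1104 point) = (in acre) 8.689e-05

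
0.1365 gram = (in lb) 0.0003009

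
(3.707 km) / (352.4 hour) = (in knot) 0.00568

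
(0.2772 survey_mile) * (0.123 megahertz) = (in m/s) 5.487e+07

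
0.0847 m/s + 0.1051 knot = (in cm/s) 13.88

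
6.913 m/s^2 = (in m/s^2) 6.913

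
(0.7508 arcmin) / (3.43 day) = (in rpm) 7.037e-09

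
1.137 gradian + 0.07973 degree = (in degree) 1.103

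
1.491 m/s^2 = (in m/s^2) 1.491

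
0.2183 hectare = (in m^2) 2183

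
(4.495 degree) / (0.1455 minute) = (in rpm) 0.08582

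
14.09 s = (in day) 0.0001631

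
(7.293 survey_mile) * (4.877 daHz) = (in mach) 1681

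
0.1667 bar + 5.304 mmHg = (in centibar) 17.38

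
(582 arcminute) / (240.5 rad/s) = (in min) 1.173e-05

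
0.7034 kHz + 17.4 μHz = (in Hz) 703.4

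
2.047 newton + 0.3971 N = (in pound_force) 0.5495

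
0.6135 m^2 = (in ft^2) 6.604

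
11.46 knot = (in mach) 0.01731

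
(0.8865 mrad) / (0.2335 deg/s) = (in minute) 0.003625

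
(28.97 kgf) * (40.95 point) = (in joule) 4.104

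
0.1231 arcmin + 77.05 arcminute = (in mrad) 22.45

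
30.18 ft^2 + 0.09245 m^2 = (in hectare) 0.0002896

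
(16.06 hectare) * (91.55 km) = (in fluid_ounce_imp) 5.175e+14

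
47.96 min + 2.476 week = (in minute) 2.501e+04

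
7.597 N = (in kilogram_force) 0.7747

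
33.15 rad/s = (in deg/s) 1899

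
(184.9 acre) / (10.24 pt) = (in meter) 2.071e+08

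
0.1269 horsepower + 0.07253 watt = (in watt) 94.7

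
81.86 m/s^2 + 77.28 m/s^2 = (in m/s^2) 159.1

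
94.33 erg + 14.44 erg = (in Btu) 1.031e-08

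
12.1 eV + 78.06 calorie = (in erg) 3.266e+09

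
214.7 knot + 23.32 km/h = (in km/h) 420.9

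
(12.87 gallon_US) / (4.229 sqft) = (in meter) 0.124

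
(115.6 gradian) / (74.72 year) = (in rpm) 7.359e-09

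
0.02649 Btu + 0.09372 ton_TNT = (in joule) 3.921e+08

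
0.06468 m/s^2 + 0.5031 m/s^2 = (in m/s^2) 0.5678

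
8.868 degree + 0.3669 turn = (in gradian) 156.6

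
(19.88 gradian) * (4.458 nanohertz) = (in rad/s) 1.392e-09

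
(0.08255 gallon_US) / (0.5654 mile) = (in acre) 8.486e-11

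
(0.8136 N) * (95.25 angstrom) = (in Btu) 7.345e-12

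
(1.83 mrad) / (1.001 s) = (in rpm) 0.01746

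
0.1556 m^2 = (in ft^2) 1.675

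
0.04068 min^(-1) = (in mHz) 0.678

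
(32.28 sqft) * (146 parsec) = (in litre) 1.351e+22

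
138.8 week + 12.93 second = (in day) 971.6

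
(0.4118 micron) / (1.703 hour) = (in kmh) 2.418e-10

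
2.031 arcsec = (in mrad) 0.009847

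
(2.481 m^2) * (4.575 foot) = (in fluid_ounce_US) 1.17e+05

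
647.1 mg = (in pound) 0.001427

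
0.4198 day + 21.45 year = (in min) 1.127e+07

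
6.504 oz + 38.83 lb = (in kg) 17.8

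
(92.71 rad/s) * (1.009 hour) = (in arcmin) 1.158e+09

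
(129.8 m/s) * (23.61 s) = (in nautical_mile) 1.655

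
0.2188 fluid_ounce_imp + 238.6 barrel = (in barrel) 238.6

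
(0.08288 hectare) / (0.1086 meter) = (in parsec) 2.473e-13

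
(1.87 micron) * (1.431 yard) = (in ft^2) 2.634e-05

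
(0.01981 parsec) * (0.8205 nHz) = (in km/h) 1.806e+06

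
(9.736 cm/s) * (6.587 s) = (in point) 1818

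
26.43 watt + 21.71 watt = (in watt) 48.14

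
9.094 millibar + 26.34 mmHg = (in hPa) 44.21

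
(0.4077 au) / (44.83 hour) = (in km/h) 1.36e+06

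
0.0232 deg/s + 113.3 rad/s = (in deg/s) 6492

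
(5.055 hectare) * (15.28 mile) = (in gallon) 3.284e+11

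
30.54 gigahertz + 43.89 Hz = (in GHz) 30.54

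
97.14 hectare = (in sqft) 1.046e+07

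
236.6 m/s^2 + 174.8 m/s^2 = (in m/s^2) 411.4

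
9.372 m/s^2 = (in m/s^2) 9.372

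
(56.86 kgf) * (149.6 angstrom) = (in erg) 83.42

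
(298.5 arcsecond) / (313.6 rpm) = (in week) 7.286e-11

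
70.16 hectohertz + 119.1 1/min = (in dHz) 7.018e+04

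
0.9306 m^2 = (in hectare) 9.306e-05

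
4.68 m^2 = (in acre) 0.001156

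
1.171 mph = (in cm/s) 52.35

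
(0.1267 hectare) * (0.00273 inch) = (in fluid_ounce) 2971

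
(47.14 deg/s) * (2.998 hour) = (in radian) 8880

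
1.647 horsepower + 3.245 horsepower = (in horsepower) 4.892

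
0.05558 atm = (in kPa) 5.632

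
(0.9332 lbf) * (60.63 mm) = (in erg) 2.517e+06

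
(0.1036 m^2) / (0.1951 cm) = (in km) 0.0531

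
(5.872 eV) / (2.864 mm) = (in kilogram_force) 3.35e-17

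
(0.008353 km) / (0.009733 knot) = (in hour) 0.4634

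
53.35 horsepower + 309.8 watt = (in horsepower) 53.77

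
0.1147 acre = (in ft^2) 4996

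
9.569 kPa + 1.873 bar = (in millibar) 1969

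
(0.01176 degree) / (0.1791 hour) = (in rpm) 3.04e-06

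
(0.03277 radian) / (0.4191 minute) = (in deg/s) 0.07467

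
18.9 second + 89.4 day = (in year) 0.2449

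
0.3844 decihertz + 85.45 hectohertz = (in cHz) 8.545e+05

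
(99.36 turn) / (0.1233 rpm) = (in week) 0.07994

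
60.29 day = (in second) 5.209e+06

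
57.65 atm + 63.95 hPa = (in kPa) 5848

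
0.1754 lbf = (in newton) 0.7802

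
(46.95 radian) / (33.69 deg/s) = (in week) 0.000132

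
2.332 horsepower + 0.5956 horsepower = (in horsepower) 2.928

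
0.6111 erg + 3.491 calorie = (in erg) 1.461e+08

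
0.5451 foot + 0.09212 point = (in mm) 166.2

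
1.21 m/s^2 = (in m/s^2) 1.21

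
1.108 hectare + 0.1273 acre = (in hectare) 1.16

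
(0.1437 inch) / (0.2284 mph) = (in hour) 9.93e-06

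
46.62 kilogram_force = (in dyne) 4.572e+07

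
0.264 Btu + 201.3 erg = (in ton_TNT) 6.657e-08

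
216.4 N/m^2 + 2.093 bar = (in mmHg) 1572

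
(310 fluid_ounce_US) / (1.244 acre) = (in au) 1.217e-17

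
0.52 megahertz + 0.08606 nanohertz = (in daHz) 5.2e+04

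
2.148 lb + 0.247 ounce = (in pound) 2.163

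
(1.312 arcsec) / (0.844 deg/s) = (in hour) 1.199e-07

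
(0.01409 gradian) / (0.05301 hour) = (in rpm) 1.107e-05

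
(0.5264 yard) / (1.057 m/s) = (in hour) 0.0001265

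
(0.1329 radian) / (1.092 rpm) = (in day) 1.345e-05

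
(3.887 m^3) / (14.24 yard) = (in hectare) 2.985e-05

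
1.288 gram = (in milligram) 1288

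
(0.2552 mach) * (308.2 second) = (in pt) 7.592e+07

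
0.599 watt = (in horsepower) 0.0008033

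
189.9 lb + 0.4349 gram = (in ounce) 3038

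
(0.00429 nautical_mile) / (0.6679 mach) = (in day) 4.043e-07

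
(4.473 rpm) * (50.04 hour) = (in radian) 8.438e+04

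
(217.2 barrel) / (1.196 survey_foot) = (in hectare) 0.009473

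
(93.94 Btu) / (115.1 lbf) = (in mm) 1.936e+05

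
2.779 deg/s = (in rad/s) 0.0485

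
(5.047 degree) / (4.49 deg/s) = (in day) 1.301e-05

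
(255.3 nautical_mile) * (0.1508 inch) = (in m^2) 1811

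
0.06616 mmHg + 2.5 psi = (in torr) 129.4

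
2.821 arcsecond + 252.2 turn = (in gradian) 1.009e+05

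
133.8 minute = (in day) 0.09292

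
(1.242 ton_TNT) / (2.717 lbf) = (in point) 1.219e+12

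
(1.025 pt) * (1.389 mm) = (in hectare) 5.023e-11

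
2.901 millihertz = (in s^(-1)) 0.002901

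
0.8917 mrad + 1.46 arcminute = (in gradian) 0.0838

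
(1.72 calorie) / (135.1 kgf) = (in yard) 0.00594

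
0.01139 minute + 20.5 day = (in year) 0.05616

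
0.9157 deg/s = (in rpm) 0.1526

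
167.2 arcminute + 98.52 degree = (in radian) 1.768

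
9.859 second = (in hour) 0.002739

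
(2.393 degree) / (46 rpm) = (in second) 0.00867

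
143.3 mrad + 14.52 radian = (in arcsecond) 3.025e+06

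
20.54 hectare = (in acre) 50.76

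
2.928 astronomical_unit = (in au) 2.928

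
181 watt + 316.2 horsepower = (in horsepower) 316.4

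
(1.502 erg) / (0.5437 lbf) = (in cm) 6.21e-06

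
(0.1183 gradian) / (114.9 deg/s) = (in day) 1.072e-08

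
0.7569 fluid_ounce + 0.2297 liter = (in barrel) 0.001586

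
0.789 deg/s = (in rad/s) 0.01377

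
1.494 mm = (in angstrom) 1.494e+07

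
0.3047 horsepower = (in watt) 227.2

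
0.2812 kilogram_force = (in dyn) 2.758e+05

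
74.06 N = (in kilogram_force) 7.552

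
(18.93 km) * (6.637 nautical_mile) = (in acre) 5.75e+04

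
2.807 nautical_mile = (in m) 5199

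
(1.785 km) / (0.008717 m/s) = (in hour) 56.88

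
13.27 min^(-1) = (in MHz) 2.212e-07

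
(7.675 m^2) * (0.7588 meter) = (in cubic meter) 5.824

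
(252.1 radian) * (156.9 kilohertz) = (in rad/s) 3.955e+07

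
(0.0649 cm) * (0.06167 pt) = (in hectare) 1.412e-12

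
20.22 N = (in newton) 20.22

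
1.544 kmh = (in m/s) 0.4289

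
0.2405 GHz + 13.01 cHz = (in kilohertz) 2.405e+05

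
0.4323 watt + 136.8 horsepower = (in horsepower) 136.8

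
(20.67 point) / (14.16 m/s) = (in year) 1.633e-11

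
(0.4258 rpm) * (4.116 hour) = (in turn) 105.2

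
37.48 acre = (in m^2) 1.517e+05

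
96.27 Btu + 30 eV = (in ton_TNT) 2.428e-05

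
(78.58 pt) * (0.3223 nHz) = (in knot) 1.737e-11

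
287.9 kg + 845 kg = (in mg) 1.133e+09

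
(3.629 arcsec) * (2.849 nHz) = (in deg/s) 2.872e-12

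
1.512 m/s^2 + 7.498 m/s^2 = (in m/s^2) 9.01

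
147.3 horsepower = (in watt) 1.098e+05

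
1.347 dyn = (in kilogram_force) 1.374e-06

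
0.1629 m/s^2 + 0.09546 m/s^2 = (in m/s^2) 0.2584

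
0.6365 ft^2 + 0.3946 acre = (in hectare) 0.1597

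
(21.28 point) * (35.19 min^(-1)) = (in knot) 0.008559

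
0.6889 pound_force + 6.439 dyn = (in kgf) 0.3125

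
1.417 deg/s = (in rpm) 0.2362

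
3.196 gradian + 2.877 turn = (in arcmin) 6.232e+04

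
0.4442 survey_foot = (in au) 9.05e-13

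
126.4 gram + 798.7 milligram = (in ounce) 4.487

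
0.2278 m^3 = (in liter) 227.8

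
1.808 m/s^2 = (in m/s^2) 1.808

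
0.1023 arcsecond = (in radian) 4.96e-07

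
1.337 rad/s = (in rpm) 12.77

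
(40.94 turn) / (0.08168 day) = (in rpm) 0.3481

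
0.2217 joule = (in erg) 2.217e+06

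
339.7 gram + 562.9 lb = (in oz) 9018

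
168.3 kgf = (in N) 1650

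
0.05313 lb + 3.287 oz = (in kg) 0.1173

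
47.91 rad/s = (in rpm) 457.5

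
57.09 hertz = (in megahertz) 5.709e-05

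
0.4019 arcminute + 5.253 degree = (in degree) 5.26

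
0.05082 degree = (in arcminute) 3.049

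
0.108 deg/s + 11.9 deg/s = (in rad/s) 0.2096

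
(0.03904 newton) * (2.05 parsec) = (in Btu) 2.341e+12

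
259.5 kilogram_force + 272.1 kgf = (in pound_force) 1172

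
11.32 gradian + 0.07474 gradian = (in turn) 0.02849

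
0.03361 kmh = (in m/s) 0.009336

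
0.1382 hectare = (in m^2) 1382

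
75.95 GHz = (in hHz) 7.595e+08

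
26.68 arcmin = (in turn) 0.001235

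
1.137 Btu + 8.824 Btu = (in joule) 1.051e+04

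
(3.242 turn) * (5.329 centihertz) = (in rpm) 10.37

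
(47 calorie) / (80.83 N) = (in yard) 2.661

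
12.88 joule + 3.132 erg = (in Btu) 0.01221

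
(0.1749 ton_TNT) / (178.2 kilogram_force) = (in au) 2.799e-06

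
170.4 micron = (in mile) 1.059e-07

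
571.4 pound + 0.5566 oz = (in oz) 9143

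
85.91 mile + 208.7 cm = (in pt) 3.919e+08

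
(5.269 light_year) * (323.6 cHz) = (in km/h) 5.807e+17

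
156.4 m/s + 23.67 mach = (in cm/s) 8.216e+05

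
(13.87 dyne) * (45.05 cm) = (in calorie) 1.493e-05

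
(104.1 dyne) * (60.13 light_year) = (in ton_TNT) 1.415e+05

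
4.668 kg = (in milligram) 4.668e+06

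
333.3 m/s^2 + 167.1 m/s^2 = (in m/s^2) 500.4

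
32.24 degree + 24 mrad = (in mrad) 586.7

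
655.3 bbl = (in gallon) 2.752e+04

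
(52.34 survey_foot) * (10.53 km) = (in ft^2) 1.808e+06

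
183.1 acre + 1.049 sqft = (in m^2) 7.41e+05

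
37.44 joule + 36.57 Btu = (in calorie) 9231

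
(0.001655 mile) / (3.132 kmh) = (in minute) 0.05102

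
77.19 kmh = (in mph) 47.96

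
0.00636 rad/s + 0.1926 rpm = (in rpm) 0.2533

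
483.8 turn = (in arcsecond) 6.27e+08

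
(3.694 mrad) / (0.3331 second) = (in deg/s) 0.6354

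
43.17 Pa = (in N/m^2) 43.17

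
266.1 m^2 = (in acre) 0.06575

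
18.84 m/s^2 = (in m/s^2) 18.84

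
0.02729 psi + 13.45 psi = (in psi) 13.48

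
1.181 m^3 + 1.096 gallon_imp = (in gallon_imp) 260.9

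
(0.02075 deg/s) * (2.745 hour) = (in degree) 205.1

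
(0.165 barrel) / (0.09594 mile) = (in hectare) 1.699e-08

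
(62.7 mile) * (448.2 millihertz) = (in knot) 8.791e+04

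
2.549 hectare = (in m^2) 2.549e+04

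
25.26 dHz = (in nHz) 2.526e+09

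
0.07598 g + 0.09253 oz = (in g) 2.699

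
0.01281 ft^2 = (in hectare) 1.19e-07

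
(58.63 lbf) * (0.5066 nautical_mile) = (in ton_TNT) 5.848e-05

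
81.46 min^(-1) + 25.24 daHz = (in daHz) 25.38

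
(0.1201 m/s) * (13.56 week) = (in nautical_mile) 531.8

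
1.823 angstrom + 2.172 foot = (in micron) 6.62e+05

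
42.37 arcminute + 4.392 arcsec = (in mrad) 12.35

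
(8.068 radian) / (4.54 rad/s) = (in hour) 0.0004936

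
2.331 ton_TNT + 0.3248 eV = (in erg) 9.753e+16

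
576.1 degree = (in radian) 10.05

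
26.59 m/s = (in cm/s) 2659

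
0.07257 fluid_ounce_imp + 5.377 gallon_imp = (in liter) 24.45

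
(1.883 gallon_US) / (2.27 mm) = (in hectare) 0.000314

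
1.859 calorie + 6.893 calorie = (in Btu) 0.03471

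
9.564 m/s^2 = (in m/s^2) 9.564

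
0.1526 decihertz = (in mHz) 15.26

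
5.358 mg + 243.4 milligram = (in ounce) 0.008775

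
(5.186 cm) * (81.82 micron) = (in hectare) 4.243e-10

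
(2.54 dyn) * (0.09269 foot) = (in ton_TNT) 1.715e-16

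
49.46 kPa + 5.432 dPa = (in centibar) 49.46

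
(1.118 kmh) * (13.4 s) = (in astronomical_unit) 2.782e-11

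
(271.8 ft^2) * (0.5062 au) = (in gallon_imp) 4.206e+14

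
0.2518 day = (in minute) 362.6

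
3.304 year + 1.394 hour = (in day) 1206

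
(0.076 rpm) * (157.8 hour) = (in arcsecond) 9.326e+08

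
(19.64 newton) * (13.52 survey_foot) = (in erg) 8.093e+08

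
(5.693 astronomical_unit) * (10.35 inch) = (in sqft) 2.41e+12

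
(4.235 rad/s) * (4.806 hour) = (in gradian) 4.665e+06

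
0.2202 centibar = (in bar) 0.002202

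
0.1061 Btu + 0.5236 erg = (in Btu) 0.1061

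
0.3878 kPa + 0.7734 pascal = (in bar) 0.003886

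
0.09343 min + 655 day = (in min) 9.432e+05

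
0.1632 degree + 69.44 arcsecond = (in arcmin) 10.95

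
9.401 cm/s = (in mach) 0.0002761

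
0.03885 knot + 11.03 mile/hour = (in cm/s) 495.1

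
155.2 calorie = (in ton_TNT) 1.552e-07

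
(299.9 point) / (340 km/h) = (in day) 1.297e-08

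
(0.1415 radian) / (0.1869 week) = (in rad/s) 1.252e-06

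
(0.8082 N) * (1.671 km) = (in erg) 1.351e+10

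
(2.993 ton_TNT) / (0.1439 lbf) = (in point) 5.546e+13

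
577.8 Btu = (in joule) 6.096e+05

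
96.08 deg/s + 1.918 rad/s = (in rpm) 34.33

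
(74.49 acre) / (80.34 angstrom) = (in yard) 4.103e+13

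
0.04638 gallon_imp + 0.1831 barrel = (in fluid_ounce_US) 991.5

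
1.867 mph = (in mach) 0.002451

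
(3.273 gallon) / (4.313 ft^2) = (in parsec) 1.002e-18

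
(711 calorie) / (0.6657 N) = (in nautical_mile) 2.413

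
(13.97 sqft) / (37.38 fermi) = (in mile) 2.157e+10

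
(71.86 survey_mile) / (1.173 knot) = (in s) 1.916e+05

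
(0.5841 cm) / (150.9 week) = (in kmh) 2.304e-10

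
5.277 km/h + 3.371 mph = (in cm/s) 297.3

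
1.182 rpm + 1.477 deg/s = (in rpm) 1.428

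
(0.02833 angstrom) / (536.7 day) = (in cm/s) 6.109e-18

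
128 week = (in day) 896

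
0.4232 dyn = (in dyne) 0.4232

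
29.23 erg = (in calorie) 6.986e-07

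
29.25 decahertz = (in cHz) 2.925e+04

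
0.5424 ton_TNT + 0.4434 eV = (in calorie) 5.424e+08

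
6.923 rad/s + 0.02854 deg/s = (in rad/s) 6.923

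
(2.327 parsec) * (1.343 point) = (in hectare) 3.402e+09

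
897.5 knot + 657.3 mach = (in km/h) 8.074e+05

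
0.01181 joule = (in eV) 7.371e+16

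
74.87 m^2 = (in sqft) 805.9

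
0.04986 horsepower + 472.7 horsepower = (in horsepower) 472.7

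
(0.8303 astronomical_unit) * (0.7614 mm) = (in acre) 2.337e+04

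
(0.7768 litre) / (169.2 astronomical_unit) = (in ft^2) 3.303e-16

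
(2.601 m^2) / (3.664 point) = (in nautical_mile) 1.087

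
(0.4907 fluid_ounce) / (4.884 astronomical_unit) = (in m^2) 1.986e-17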